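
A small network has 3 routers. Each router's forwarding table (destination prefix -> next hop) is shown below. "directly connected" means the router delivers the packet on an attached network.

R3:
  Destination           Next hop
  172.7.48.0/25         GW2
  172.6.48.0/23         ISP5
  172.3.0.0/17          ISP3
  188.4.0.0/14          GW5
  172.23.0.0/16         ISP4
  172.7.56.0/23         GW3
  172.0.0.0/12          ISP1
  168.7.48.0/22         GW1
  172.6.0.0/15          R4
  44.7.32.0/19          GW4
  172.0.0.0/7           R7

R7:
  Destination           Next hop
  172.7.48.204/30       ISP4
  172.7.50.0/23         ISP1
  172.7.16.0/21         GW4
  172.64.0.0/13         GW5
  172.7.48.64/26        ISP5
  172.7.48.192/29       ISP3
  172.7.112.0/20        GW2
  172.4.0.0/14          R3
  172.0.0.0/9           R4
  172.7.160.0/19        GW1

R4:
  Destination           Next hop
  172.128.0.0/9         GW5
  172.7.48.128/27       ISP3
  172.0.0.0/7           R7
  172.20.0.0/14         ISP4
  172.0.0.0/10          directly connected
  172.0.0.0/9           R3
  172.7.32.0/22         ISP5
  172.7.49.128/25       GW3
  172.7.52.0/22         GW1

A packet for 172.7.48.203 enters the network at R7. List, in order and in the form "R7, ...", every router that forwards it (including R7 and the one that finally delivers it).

At R7: longest match for 172.7.48.203 is 172.4.0.0/14 -> R3
At R3: longest match for 172.7.48.203 is 172.6.0.0/15 -> R4
At R4: longest match for 172.7.48.203 is 172.0.0.0/10 -> directly connected

R7, R3, R4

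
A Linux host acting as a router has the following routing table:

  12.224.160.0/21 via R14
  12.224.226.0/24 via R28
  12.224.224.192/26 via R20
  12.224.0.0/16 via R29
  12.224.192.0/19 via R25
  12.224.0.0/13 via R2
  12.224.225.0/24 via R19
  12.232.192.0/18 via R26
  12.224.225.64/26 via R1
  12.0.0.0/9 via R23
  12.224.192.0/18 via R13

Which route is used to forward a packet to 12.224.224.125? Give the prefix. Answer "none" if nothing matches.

12.224.192.0/18

Entries matching 12.224.224.125:
  12.224.0.0/13 (12.224.0.0 - 12.231.255.255)
  12.224.0.0/16 (12.224.0.0 - 12.224.255.255)
  12.224.192.0/18 (12.224.192.0 - 12.224.255.255)
Most specific is 12.224.192.0/18.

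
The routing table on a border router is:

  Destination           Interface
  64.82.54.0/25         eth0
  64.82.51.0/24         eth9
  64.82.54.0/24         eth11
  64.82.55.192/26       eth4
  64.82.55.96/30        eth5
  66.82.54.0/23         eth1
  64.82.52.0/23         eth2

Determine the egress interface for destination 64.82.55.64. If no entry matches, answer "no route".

no route

No entry's prefix contains 64.82.55.64; there is no default route.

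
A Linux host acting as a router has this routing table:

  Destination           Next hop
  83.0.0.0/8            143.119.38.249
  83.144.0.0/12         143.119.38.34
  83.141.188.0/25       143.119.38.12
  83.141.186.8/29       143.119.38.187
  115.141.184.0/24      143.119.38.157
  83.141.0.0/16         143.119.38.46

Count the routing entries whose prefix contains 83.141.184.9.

2

Prefixes containing 83.141.184.9:
  83.0.0.0/8 (83.0.0.0 - 83.255.255.255)
  83.141.0.0/16 (83.141.0.0 - 83.141.255.255)
Total matching entries: 2.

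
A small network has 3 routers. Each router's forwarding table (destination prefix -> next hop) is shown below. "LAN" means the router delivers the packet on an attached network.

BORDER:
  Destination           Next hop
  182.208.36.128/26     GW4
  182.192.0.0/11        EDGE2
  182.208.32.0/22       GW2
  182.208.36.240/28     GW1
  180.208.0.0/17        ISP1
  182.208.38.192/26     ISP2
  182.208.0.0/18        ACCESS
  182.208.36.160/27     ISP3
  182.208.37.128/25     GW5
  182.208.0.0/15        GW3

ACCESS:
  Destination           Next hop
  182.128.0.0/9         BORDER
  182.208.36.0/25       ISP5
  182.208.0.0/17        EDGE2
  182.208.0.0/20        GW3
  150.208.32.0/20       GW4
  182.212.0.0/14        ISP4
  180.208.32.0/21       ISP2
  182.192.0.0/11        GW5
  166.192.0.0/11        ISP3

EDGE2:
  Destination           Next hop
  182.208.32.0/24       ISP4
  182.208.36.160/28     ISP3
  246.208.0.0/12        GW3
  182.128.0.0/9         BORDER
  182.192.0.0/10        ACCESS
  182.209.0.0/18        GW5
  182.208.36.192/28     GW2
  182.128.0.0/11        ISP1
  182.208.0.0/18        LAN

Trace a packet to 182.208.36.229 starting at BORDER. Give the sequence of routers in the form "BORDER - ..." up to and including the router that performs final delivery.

BORDER - ACCESS - EDGE2

At BORDER: longest match for 182.208.36.229 is 182.208.0.0/18 -> ACCESS
At ACCESS: longest match for 182.208.36.229 is 182.208.0.0/17 -> EDGE2
At EDGE2: longest match for 182.208.36.229 is 182.208.0.0/18 -> LAN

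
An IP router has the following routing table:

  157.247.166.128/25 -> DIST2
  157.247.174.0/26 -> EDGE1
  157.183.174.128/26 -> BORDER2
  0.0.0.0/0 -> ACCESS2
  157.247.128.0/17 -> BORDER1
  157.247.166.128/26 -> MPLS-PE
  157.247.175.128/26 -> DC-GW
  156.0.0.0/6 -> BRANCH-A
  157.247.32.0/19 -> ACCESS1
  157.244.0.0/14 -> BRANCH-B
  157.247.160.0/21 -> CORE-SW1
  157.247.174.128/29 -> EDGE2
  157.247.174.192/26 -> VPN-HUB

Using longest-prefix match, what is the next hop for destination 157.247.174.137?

BORDER1

Routes whose prefix contains 157.247.174.137:
  0.0.0.0/0 (default, matches everything) -> ACCESS2
  156.0.0.0/6 (156.0.0.0 - 159.255.255.255) -> BRANCH-A
  157.244.0.0/14 (157.244.0.0 - 157.247.255.255) -> BRANCH-B
  157.247.128.0/17 (157.247.128.0 - 157.247.255.255) -> BORDER1
More-specific entries that do NOT match:
  157.247.174.128/29 (157.247.174.128 - 157.247.174.135) does not contain 157.247.174.137
  157.247.174.0/26 (157.247.174.0 - 157.247.174.63) does not contain 157.247.174.137
  157.183.174.128/26 (157.183.174.128 - 157.183.174.191) does not contain 157.247.174.137
  157.247.166.128/26 (157.247.166.128 - 157.247.166.191) does not contain 157.247.174.137
  157.247.175.128/26 (157.247.175.128 - 157.247.175.191) does not contain 157.247.174.137
  157.247.174.192/26 (157.247.174.192 - 157.247.174.255) does not contain 157.247.174.137
  157.247.166.128/25 (157.247.166.128 - 157.247.166.255) does not contain 157.247.174.137
  157.247.160.0/21 (157.247.160.0 - 157.247.167.255) does not contain 157.247.174.137
  157.247.32.0/19 (157.247.32.0 - 157.247.63.255) does not contain 157.247.174.137
Longest matching prefix is /17 -> next hop BORDER1.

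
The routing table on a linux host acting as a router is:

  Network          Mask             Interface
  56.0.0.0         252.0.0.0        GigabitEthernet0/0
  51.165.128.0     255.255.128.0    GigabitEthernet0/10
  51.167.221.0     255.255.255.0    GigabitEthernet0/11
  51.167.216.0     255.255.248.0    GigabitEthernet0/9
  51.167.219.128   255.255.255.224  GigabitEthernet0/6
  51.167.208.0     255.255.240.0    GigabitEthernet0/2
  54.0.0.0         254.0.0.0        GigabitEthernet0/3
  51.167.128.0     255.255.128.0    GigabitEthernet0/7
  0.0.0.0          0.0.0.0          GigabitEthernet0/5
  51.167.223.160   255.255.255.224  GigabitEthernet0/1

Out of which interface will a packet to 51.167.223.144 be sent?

GigabitEthernet0/9

Routes whose prefix contains 51.167.223.144:
  0.0.0.0/0 (default, matches everything) -> GigabitEthernet0/5
  51.167.128.0/17 (51.167.128.0 - 51.167.255.255) -> GigabitEthernet0/7
  51.167.208.0/20 (51.167.208.0 - 51.167.223.255) -> GigabitEthernet0/2
  51.167.216.0/21 (51.167.216.0 - 51.167.223.255) -> GigabitEthernet0/9
More-specific entries that do NOT match:
  51.167.219.128/27 (51.167.219.128 - 51.167.219.159) does not contain 51.167.223.144
  51.167.223.160/27 (51.167.223.160 - 51.167.223.191) does not contain 51.167.223.144
  51.167.221.0/24 (51.167.221.0 - 51.167.221.255) does not contain 51.167.223.144
Longest matching prefix is /21 -> interface GigabitEthernet0/9.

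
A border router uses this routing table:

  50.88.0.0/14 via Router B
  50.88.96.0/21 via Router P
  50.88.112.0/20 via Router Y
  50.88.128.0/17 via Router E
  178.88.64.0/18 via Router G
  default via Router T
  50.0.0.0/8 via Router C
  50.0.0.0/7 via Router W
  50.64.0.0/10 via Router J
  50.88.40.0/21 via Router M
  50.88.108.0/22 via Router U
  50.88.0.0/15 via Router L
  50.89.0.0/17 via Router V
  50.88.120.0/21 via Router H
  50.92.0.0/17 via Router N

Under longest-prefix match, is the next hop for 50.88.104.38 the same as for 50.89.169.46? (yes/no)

yes

50.88.104.38: longest match 50.88.0.0/15 -> Router L
50.89.169.46: longest match 50.88.0.0/15 -> Router L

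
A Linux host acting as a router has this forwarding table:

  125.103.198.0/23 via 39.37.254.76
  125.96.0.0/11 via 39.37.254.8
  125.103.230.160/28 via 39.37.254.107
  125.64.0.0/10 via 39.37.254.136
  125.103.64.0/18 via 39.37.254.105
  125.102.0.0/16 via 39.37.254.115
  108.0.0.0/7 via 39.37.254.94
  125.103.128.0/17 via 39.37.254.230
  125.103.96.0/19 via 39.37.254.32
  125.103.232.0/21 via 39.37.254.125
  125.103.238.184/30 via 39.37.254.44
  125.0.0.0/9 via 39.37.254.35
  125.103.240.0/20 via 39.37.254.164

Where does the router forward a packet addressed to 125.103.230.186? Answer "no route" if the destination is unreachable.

Routes whose prefix contains 125.103.230.186:
  125.0.0.0/9 (125.0.0.0 - 125.127.255.255) -> 39.37.254.35
  125.64.0.0/10 (125.64.0.0 - 125.127.255.255) -> 39.37.254.136
  125.96.0.0/11 (125.96.0.0 - 125.127.255.255) -> 39.37.254.8
  125.103.128.0/17 (125.103.128.0 - 125.103.255.255) -> 39.37.254.230
More-specific entries that do NOT match:
  125.103.238.184/30 (125.103.238.184 - 125.103.238.187) does not contain 125.103.230.186
  125.103.230.160/28 (125.103.230.160 - 125.103.230.175) does not contain 125.103.230.186
  125.103.198.0/23 (125.103.198.0 - 125.103.199.255) does not contain 125.103.230.186
  125.103.232.0/21 (125.103.232.0 - 125.103.239.255) does not contain 125.103.230.186
  125.103.240.0/20 (125.103.240.0 - 125.103.255.255) does not contain 125.103.230.186
  125.103.96.0/19 (125.103.96.0 - 125.103.127.255) does not contain 125.103.230.186
  125.103.64.0/18 (125.103.64.0 - 125.103.127.255) does not contain 125.103.230.186
Longest matching prefix is /17 -> next hop 39.37.254.230.

39.37.254.230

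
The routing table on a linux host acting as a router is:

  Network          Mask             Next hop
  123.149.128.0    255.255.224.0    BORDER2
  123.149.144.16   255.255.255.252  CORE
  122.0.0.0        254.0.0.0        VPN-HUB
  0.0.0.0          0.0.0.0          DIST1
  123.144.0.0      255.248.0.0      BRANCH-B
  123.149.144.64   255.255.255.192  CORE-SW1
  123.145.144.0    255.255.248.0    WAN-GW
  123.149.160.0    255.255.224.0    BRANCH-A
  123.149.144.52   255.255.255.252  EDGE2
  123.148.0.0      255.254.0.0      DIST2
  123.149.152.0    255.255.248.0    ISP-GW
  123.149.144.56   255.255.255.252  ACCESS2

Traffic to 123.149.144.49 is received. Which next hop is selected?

BORDER2

Routes whose prefix contains 123.149.144.49:
  0.0.0.0/0 (default, matches everything) -> DIST1
  122.0.0.0/7 (122.0.0.0 - 123.255.255.255) -> VPN-HUB
  123.144.0.0/13 (123.144.0.0 - 123.151.255.255) -> BRANCH-B
  123.148.0.0/15 (123.148.0.0 - 123.149.255.255) -> DIST2
  123.149.128.0/19 (123.149.128.0 - 123.149.159.255) -> BORDER2
More-specific entries that do NOT match:
  123.149.144.16/30 (123.149.144.16 - 123.149.144.19) does not contain 123.149.144.49
  123.149.144.52/30 (123.149.144.52 - 123.149.144.55) does not contain 123.149.144.49
  123.149.144.56/30 (123.149.144.56 - 123.149.144.59) does not contain 123.149.144.49
  123.149.144.64/26 (123.149.144.64 - 123.149.144.127) does not contain 123.149.144.49
  123.145.144.0/21 (123.145.144.0 - 123.145.151.255) does not contain 123.149.144.49
  123.149.152.0/21 (123.149.152.0 - 123.149.159.255) does not contain 123.149.144.49
Longest matching prefix is /19 -> next hop BORDER2.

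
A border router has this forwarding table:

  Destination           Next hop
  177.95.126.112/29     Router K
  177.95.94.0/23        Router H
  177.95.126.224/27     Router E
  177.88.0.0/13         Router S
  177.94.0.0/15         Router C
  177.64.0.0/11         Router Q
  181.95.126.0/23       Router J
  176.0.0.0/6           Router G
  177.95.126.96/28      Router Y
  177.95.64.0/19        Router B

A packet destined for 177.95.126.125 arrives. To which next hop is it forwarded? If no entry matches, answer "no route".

Router C

Routes whose prefix contains 177.95.126.125:
  176.0.0.0/6 (176.0.0.0 - 179.255.255.255) -> Router G
  177.64.0.0/11 (177.64.0.0 - 177.95.255.255) -> Router Q
  177.88.0.0/13 (177.88.0.0 - 177.95.255.255) -> Router S
  177.94.0.0/15 (177.94.0.0 - 177.95.255.255) -> Router C
More-specific entries that do NOT match:
  177.95.126.112/29 (177.95.126.112 - 177.95.126.119) does not contain 177.95.126.125
  177.95.126.96/28 (177.95.126.96 - 177.95.126.111) does not contain 177.95.126.125
  177.95.126.224/27 (177.95.126.224 - 177.95.126.255) does not contain 177.95.126.125
  177.95.94.0/23 (177.95.94.0 - 177.95.95.255) does not contain 177.95.126.125
  181.95.126.0/23 (181.95.126.0 - 181.95.127.255) does not contain 177.95.126.125
  177.95.64.0/19 (177.95.64.0 - 177.95.95.255) does not contain 177.95.126.125
Longest matching prefix is /15 -> next hop Router C.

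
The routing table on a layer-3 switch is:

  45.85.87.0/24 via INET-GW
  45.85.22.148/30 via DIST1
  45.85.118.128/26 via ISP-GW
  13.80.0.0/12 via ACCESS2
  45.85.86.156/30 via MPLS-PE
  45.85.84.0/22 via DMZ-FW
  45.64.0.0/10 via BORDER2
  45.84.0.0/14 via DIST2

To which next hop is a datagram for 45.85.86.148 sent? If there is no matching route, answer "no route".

Routes whose prefix contains 45.85.86.148:
  45.64.0.0/10 (45.64.0.0 - 45.127.255.255) -> BORDER2
  45.84.0.0/14 (45.84.0.0 - 45.87.255.255) -> DIST2
  45.85.84.0/22 (45.85.84.0 - 45.85.87.255) -> DMZ-FW
More-specific entries that do NOT match:
  45.85.22.148/30 (45.85.22.148 - 45.85.22.151) does not contain 45.85.86.148
  45.85.86.156/30 (45.85.86.156 - 45.85.86.159) does not contain 45.85.86.148
  45.85.118.128/26 (45.85.118.128 - 45.85.118.191) does not contain 45.85.86.148
  45.85.87.0/24 (45.85.87.0 - 45.85.87.255) does not contain 45.85.86.148
Longest matching prefix is /22 -> next hop DMZ-FW.

DMZ-FW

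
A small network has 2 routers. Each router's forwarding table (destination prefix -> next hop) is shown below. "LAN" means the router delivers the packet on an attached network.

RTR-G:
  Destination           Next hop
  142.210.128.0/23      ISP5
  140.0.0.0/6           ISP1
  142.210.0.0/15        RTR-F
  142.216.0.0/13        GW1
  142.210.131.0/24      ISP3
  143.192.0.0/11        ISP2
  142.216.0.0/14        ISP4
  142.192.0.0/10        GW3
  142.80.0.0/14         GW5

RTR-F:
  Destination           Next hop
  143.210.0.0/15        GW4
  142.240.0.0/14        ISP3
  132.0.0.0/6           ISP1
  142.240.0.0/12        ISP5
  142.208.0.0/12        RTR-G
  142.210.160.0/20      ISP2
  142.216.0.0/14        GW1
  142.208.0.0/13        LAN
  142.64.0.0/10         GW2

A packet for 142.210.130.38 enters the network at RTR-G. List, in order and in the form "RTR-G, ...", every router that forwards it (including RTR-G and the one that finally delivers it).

RTR-G, RTR-F

At RTR-G: longest match for 142.210.130.38 is 142.210.0.0/15 -> RTR-F
At RTR-F: longest match for 142.210.130.38 is 142.208.0.0/13 -> LAN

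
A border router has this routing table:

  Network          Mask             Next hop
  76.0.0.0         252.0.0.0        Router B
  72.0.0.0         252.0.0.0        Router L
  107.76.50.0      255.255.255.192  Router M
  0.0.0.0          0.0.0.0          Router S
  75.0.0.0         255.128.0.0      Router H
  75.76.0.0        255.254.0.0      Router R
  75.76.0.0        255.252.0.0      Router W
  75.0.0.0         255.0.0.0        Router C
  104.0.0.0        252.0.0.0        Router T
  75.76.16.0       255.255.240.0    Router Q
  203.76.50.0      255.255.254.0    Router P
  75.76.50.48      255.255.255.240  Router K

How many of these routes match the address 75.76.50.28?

6

Prefixes containing 75.76.50.28:
  0.0.0.0/0 (default, matches everything)
  72.0.0.0/6 (72.0.0.0 - 75.255.255.255)
  75.0.0.0/8 (75.0.0.0 - 75.255.255.255)
  75.0.0.0/9 (75.0.0.0 - 75.127.255.255)
  75.76.0.0/14 (75.76.0.0 - 75.79.255.255)
  75.76.0.0/15 (75.76.0.0 - 75.77.255.255)
Total matching entries: 6.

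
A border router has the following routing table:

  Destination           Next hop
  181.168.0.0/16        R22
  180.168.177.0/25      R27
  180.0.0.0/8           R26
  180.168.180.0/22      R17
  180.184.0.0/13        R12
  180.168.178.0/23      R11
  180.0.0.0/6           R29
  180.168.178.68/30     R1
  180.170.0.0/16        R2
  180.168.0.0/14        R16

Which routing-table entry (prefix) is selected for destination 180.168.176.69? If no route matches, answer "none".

Entries matching 180.168.176.69:
  180.0.0.0/6 (180.0.0.0 - 183.255.255.255)
  180.0.0.0/8 (180.0.0.0 - 180.255.255.255)
  180.168.0.0/14 (180.168.0.0 - 180.171.255.255)
Most specific is 180.168.0.0/14.

180.168.0.0/14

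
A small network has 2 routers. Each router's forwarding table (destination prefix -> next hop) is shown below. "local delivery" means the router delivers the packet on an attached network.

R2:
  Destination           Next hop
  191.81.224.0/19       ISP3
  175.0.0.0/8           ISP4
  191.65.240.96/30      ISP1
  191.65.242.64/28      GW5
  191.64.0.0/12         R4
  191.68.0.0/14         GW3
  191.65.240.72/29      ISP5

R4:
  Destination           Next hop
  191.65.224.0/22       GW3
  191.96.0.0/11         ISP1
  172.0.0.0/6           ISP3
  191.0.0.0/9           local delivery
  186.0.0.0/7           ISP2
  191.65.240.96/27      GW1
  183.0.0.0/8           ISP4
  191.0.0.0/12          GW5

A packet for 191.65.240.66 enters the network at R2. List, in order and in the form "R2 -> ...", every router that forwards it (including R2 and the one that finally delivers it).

R2 -> R4

At R2: longest match for 191.65.240.66 is 191.64.0.0/12 -> R4
At R4: longest match for 191.65.240.66 is 191.0.0.0/9 -> local delivery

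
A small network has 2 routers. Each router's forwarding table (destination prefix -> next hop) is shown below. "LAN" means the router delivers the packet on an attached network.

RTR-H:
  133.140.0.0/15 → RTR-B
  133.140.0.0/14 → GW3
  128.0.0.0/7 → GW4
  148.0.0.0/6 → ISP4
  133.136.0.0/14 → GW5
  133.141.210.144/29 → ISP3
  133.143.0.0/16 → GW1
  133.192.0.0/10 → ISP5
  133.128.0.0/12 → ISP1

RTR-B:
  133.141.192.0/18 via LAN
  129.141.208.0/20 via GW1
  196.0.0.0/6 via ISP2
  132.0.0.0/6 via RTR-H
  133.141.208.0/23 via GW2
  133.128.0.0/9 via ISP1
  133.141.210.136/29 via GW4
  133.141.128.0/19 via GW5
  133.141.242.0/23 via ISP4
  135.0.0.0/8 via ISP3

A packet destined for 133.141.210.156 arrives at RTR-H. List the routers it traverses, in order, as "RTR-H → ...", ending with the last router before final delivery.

At RTR-H: longest match for 133.141.210.156 is 133.140.0.0/15 -> RTR-B
At RTR-B: longest match for 133.141.210.156 is 133.141.192.0/18 -> LAN

RTR-H → RTR-B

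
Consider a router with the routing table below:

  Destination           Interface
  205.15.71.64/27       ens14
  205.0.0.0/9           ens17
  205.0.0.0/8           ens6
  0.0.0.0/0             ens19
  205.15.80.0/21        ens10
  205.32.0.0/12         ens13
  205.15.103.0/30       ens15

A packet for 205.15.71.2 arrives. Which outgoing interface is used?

ens17

Routes whose prefix contains 205.15.71.2:
  0.0.0.0/0 (default, matches everything) -> ens19
  205.0.0.0/8 (205.0.0.0 - 205.255.255.255) -> ens6
  205.0.0.0/9 (205.0.0.0 - 205.127.255.255) -> ens17
More-specific entries that do NOT match:
  205.15.103.0/30 (205.15.103.0 - 205.15.103.3) does not contain 205.15.71.2
  205.15.71.64/27 (205.15.71.64 - 205.15.71.95) does not contain 205.15.71.2
  205.15.80.0/21 (205.15.80.0 - 205.15.87.255) does not contain 205.15.71.2
  205.32.0.0/12 (205.32.0.0 - 205.47.255.255) does not contain 205.15.71.2
Longest matching prefix is /9 -> interface ens17.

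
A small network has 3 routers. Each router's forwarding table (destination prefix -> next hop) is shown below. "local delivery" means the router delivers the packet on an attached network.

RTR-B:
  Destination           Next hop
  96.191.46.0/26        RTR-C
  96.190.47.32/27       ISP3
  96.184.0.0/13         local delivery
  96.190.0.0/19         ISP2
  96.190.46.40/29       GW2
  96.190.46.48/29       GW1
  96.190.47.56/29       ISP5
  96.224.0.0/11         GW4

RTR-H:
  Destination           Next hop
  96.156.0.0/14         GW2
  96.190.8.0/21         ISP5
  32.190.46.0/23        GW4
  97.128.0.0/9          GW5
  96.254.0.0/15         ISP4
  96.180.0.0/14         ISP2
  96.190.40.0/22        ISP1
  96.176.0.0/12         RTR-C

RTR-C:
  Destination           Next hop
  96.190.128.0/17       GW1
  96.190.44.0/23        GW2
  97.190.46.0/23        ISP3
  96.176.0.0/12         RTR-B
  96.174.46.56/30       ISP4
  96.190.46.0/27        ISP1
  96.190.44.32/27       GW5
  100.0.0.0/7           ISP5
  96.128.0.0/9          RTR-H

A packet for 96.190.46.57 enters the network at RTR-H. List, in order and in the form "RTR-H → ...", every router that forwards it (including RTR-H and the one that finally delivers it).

RTR-H → RTR-C → RTR-B

At RTR-H: longest match for 96.190.46.57 is 96.176.0.0/12 -> RTR-C
At RTR-C: longest match for 96.190.46.57 is 96.176.0.0/12 -> RTR-B
At RTR-B: longest match for 96.190.46.57 is 96.184.0.0/13 -> local delivery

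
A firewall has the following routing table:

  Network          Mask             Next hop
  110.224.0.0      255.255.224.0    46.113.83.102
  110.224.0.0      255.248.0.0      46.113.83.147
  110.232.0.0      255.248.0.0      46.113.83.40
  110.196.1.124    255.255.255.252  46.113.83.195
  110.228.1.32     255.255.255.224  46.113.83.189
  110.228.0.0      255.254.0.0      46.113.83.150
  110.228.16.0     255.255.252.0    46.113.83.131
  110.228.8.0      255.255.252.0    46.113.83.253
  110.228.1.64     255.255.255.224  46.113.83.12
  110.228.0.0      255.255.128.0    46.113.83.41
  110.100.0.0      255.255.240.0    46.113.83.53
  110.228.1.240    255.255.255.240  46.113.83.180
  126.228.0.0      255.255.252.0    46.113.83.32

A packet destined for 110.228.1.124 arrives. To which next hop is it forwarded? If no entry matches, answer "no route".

Routes whose prefix contains 110.228.1.124:
  110.224.0.0/13 (110.224.0.0 - 110.231.255.255) -> 46.113.83.147
  110.228.0.0/15 (110.228.0.0 - 110.229.255.255) -> 46.113.83.150
  110.228.0.0/17 (110.228.0.0 - 110.228.127.255) -> 46.113.83.41
More-specific entries that do NOT match:
  110.196.1.124/30 (110.196.1.124 - 110.196.1.127) does not contain 110.228.1.124
  110.228.1.240/28 (110.228.1.240 - 110.228.1.255) does not contain 110.228.1.124
  110.228.1.32/27 (110.228.1.32 - 110.228.1.63) does not contain 110.228.1.124
  110.228.1.64/27 (110.228.1.64 - 110.228.1.95) does not contain 110.228.1.124
  110.228.16.0/22 (110.228.16.0 - 110.228.19.255) does not contain 110.228.1.124
  110.228.8.0/22 (110.228.8.0 - 110.228.11.255) does not contain 110.228.1.124
  126.228.0.0/22 (126.228.0.0 - 126.228.3.255) does not contain 110.228.1.124
  110.100.0.0/20 (110.100.0.0 - 110.100.15.255) does not contain 110.228.1.124
  110.224.0.0/19 (110.224.0.0 - 110.224.31.255) does not contain 110.228.1.124
Longest matching prefix is /17 -> next hop 46.113.83.41.

46.113.83.41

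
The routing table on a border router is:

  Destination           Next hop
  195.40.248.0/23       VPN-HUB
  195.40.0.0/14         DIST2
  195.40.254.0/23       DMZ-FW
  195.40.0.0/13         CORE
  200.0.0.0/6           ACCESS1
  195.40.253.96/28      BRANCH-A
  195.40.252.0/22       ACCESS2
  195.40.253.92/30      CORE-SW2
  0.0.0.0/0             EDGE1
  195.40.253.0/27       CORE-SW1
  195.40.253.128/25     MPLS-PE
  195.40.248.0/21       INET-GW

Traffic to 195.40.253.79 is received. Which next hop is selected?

Routes whose prefix contains 195.40.253.79:
  0.0.0.0/0 (default, matches everything) -> EDGE1
  195.40.0.0/13 (195.40.0.0 - 195.47.255.255) -> CORE
  195.40.0.0/14 (195.40.0.0 - 195.43.255.255) -> DIST2
  195.40.248.0/21 (195.40.248.0 - 195.40.255.255) -> INET-GW
  195.40.252.0/22 (195.40.252.0 - 195.40.255.255) -> ACCESS2
More-specific entries that do NOT match:
  195.40.253.92/30 (195.40.253.92 - 195.40.253.95) does not contain 195.40.253.79
  195.40.253.96/28 (195.40.253.96 - 195.40.253.111) does not contain 195.40.253.79
  195.40.253.0/27 (195.40.253.0 - 195.40.253.31) does not contain 195.40.253.79
  195.40.253.128/25 (195.40.253.128 - 195.40.253.255) does not contain 195.40.253.79
  195.40.248.0/23 (195.40.248.0 - 195.40.249.255) does not contain 195.40.253.79
  195.40.254.0/23 (195.40.254.0 - 195.40.255.255) does not contain 195.40.253.79
Longest matching prefix is /22 -> next hop ACCESS2.

ACCESS2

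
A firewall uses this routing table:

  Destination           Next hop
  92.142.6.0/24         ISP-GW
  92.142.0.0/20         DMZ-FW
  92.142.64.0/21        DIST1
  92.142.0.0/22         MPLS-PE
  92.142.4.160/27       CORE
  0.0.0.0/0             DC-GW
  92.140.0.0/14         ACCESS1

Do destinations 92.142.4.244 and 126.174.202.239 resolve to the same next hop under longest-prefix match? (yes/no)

92.142.4.244: longest match 92.142.0.0/20 -> DMZ-FW
126.174.202.239: longest match 0.0.0.0/0 -> DC-GW

no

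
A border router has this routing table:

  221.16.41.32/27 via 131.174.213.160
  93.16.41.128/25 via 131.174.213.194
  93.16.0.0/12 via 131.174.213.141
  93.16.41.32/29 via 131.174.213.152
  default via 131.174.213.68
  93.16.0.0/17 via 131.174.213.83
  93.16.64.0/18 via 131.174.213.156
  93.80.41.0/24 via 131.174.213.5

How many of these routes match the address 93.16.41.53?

Prefixes containing 93.16.41.53:
  0.0.0.0/0 (default, matches everything)
  93.16.0.0/12 (93.16.0.0 - 93.31.255.255)
  93.16.0.0/17 (93.16.0.0 - 93.16.127.255)
Total matching entries: 3.

3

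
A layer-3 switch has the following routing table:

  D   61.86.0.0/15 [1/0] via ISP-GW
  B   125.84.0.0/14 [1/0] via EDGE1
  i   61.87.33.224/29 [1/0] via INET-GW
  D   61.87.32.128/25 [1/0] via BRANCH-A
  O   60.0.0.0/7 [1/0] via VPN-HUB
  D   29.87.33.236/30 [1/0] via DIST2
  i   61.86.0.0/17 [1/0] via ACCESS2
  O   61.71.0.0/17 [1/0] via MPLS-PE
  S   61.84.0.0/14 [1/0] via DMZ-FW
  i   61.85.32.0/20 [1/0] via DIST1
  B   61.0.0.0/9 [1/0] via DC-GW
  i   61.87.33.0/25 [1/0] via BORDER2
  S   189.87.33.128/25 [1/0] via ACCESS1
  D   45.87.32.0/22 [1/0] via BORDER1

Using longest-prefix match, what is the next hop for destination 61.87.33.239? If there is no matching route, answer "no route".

Routes whose prefix contains 61.87.33.239:
  60.0.0.0/7 (60.0.0.0 - 61.255.255.255) -> VPN-HUB
  61.0.0.0/9 (61.0.0.0 - 61.127.255.255) -> DC-GW
  61.84.0.0/14 (61.84.0.0 - 61.87.255.255) -> DMZ-FW
  61.86.0.0/15 (61.86.0.0 - 61.87.255.255) -> ISP-GW
More-specific entries that do NOT match:
  29.87.33.236/30 (29.87.33.236 - 29.87.33.239) does not contain 61.87.33.239
  61.87.33.224/29 (61.87.33.224 - 61.87.33.231) does not contain 61.87.33.239
  61.87.32.128/25 (61.87.32.128 - 61.87.32.255) does not contain 61.87.33.239
  61.87.33.0/25 (61.87.33.0 - 61.87.33.127) does not contain 61.87.33.239
  189.87.33.128/25 (189.87.33.128 - 189.87.33.255) does not contain 61.87.33.239
  45.87.32.0/22 (45.87.32.0 - 45.87.35.255) does not contain 61.87.33.239
  61.85.32.0/20 (61.85.32.0 - 61.85.47.255) does not contain 61.87.33.239
  61.86.0.0/17 (61.86.0.0 - 61.86.127.255) does not contain 61.87.33.239
  61.71.0.0/17 (61.71.0.0 - 61.71.127.255) does not contain 61.87.33.239
Longest matching prefix is /15 -> next hop ISP-GW.

ISP-GW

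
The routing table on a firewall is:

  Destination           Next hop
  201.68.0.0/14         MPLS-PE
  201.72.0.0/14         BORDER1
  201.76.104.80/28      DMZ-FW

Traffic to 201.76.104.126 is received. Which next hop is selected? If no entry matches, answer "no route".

No entry's prefix contains 201.76.104.126; there is no default route.

no route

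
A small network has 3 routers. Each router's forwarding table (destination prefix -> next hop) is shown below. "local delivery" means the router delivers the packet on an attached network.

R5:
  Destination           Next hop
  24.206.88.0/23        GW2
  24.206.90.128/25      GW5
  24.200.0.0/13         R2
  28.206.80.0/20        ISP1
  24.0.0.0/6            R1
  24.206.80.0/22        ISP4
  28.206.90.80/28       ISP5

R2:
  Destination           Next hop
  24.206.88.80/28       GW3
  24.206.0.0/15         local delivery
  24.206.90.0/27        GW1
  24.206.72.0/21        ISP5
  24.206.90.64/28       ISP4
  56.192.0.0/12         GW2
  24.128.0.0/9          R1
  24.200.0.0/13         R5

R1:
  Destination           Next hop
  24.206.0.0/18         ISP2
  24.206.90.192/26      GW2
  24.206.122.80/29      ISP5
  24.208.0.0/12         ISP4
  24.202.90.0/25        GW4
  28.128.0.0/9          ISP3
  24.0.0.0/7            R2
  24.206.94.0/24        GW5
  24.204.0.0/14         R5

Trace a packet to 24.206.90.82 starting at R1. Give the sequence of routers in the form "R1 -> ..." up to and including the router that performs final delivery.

R1 -> R5 -> R2

At R1: longest match for 24.206.90.82 is 24.204.0.0/14 -> R5
At R5: longest match for 24.206.90.82 is 24.200.0.0/13 -> R2
At R2: longest match for 24.206.90.82 is 24.206.0.0/15 -> local delivery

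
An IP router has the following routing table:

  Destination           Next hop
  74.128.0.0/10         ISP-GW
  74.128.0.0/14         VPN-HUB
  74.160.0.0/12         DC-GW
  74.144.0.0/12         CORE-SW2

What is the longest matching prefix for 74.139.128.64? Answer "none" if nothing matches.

Entries matching 74.139.128.64:
  74.128.0.0/10 (74.128.0.0 - 74.191.255.255)
Most specific is 74.128.0.0/10.

74.128.0.0/10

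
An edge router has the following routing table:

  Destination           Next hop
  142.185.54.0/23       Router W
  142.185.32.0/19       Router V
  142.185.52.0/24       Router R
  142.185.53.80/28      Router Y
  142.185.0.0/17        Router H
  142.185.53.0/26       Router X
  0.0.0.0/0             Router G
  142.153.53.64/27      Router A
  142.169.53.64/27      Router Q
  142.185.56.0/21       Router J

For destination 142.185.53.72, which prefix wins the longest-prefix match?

142.185.32.0/19

Entries matching 142.185.53.72:
  0.0.0.0/0 (default, matches everything)
  142.185.0.0/17 (142.185.0.0 - 142.185.127.255)
  142.185.32.0/19 (142.185.32.0 - 142.185.63.255)
Most specific is 142.185.32.0/19.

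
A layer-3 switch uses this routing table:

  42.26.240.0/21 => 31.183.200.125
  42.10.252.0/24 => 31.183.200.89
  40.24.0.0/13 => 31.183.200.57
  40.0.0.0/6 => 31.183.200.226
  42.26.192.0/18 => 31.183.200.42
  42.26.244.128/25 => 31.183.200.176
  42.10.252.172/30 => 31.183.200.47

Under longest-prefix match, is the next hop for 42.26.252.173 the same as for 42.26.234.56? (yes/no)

42.26.252.173: longest match 42.26.192.0/18 -> 31.183.200.42
42.26.234.56: longest match 42.26.192.0/18 -> 31.183.200.42

yes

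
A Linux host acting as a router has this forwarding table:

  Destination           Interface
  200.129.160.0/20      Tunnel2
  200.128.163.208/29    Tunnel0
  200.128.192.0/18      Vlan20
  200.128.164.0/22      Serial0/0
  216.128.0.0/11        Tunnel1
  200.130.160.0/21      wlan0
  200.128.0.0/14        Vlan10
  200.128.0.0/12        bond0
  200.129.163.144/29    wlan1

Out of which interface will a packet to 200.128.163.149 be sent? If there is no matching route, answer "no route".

Vlan10

Routes whose prefix contains 200.128.163.149:
  200.128.0.0/12 (200.128.0.0 - 200.143.255.255) -> bond0
  200.128.0.0/14 (200.128.0.0 - 200.131.255.255) -> Vlan10
More-specific entries that do NOT match:
  200.128.163.208/29 (200.128.163.208 - 200.128.163.215) does not contain 200.128.163.149
  200.129.163.144/29 (200.129.163.144 - 200.129.163.151) does not contain 200.128.163.149
  200.128.164.0/22 (200.128.164.0 - 200.128.167.255) does not contain 200.128.163.149
  200.130.160.0/21 (200.130.160.0 - 200.130.167.255) does not contain 200.128.163.149
  200.129.160.0/20 (200.129.160.0 - 200.129.175.255) does not contain 200.128.163.149
  200.128.192.0/18 (200.128.192.0 - 200.128.255.255) does not contain 200.128.163.149
Longest matching prefix is /14 -> interface Vlan10.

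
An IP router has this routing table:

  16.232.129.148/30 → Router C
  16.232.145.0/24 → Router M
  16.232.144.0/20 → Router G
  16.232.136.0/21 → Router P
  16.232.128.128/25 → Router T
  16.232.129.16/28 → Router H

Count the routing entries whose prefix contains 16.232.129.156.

0

No listed prefix contains 16.232.129.156.
Total matching entries: 0.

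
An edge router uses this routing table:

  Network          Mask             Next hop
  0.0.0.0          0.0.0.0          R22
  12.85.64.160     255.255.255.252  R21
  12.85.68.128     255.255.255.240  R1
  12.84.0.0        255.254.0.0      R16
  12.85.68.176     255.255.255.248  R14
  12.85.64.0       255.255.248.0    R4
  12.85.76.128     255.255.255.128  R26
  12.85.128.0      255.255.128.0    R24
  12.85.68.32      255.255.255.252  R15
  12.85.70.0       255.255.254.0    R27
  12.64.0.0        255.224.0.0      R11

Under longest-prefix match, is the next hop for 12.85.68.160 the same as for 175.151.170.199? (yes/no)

no

12.85.68.160: longest match 12.85.64.0/21 -> R4
175.151.170.199: longest match 0.0.0.0/0 -> R22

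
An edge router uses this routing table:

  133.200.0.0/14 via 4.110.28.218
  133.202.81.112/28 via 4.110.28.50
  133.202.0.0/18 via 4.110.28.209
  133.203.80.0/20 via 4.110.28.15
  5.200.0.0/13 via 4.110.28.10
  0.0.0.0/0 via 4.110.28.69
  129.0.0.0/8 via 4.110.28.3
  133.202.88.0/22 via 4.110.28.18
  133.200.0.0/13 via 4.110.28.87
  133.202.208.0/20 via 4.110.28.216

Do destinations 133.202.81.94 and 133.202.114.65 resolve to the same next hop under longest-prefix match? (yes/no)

133.202.81.94: longest match 133.200.0.0/14 -> 4.110.28.218
133.202.114.65: longest match 133.200.0.0/14 -> 4.110.28.218

yes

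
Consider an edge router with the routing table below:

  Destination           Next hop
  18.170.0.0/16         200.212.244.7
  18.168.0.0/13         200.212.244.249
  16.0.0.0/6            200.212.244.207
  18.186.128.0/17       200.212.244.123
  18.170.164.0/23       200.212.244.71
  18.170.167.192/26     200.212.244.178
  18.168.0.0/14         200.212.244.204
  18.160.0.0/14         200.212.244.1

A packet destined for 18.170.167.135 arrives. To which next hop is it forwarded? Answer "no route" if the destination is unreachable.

200.212.244.7

Routes whose prefix contains 18.170.167.135:
  16.0.0.0/6 (16.0.0.0 - 19.255.255.255) -> 200.212.244.207
  18.168.0.0/13 (18.168.0.0 - 18.175.255.255) -> 200.212.244.249
  18.168.0.0/14 (18.168.0.0 - 18.171.255.255) -> 200.212.244.204
  18.170.0.0/16 (18.170.0.0 - 18.170.255.255) -> 200.212.244.7
More-specific entries that do NOT match:
  18.170.167.192/26 (18.170.167.192 - 18.170.167.255) does not contain 18.170.167.135
  18.170.164.0/23 (18.170.164.0 - 18.170.165.255) does not contain 18.170.167.135
  18.186.128.0/17 (18.186.128.0 - 18.186.255.255) does not contain 18.170.167.135
Longest matching prefix is /16 -> next hop 200.212.244.7.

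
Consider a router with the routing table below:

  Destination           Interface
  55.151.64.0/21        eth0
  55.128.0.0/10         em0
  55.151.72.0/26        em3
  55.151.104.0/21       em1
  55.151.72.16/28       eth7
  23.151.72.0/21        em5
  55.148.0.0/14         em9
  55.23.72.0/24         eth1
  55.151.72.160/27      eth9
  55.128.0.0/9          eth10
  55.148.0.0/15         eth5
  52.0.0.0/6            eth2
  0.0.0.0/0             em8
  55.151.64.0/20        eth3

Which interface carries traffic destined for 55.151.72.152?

Routes whose prefix contains 55.151.72.152:
  0.0.0.0/0 (default, matches everything) -> em8
  52.0.0.0/6 (52.0.0.0 - 55.255.255.255) -> eth2
  55.128.0.0/9 (55.128.0.0 - 55.255.255.255) -> eth10
  55.128.0.0/10 (55.128.0.0 - 55.191.255.255) -> em0
  55.148.0.0/14 (55.148.0.0 - 55.151.255.255) -> em9
  55.151.64.0/20 (55.151.64.0 - 55.151.79.255) -> eth3
More-specific entries that do NOT match:
  55.151.72.16/28 (55.151.72.16 - 55.151.72.31) does not contain 55.151.72.152
  55.151.72.160/27 (55.151.72.160 - 55.151.72.191) does not contain 55.151.72.152
  55.151.72.0/26 (55.151.72.0 - 55.151.72.63) does not contain 55.151.72.152
  55.23.72.0/24 (55.23.72.0 - 55.23.72.255) does not contain 55.151.72.152
  55.151.64.0/21 (55.151.64.0 - 55.151.71.255) does not contain 55.151.72.152
  55.151.104.0/21 (55.151.104.0 - 55.151.111.255) does not contain 55.151.72.152
  23.151.72.0/21 (23.151.72.0 - 23.151.79.255) does not contain 55.151.72.152
Longest matching prefix is /20 -> interface eth3.

eth3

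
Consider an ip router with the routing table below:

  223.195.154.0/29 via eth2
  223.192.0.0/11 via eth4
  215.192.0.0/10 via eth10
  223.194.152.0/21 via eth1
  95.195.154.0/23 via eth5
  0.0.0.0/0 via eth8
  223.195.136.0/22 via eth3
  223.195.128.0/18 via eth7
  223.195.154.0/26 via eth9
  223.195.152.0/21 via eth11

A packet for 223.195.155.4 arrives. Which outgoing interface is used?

Routes whose prefix contains 223.195.155.4:
  0.0.0.0/0 (default, matches everything) -> eth8
  223.192.0.0/11 (223.192.0.0 - 223.223.255.255) -> eth4
  223.195.128.0/18 (223.195.128.0 - 223.195.191.255) -> eth7
  223.195.152.0/21 (223.195.152.0 - 223.195.159.255) -> eth11
More-specific entries that do NOT match:
  223.195.154.0/29 (223.195.154.0 - 223.195.154.7) does not contain 223.195.155.4
  223.195.154.0/26 (223.195.154.0 - 223.195.154.63) does not contain 223.195.155.4
  95.195.154.0/23 (95.195.154.0 - 95.195.155.255) does not contain 223.195.155.4
  223.195.136.0/22 (223.195.136.0 - 223.195.139.255) does not contain 223.195.155.4
Longest matching prefix is /21 -> interface eth11.

eth11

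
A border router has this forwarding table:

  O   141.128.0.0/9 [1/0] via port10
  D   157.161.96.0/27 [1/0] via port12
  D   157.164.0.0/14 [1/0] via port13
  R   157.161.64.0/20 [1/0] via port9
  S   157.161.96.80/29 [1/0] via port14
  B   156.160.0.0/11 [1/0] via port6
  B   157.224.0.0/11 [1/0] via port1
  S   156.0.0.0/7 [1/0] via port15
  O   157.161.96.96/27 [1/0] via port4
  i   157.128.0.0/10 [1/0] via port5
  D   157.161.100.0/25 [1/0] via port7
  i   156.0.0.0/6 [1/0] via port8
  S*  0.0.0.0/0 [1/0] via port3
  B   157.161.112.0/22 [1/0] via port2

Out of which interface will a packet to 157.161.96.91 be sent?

port5

Routes whose prefix contains 157.161.96.91:
  0.0.0.0/0 (default, matches everything) -> port3
  156.0.0.0/6 (156.0.0.0 - 159.255.255.255) -> port8
  156.0.0.0/7 (156.0.0.0 - 157.255.255.255) -> port15
  157.128.0.0/10 (157.128.0.0 - 157.191.255.255) -> port5
More-specific entries that do NOT match:
  157.161.96.80/29 (157.161.96.80 - 157.161.96.87) does not contain 157.161.96.91
  157.161.96.0/27 (157.161.96.0 - 157.161.96.31) does not contain 157.161.96.91
  157.161.96.96/27 (157.161.96.96 - 157.161.96.127) does not contain 157.161.96.91
  157.161.100.0/25 (157.161.100.0 - 157.161.100.127) does not contain 157.161.96.91
  157.161.112.0/22 (157.161.112.0 - 157.161.115.255) does not contain 157.161.96.91
  157.161.64.0/20 (157.161.64.0 - 157.161.79.255) does not contain 157.161.96.91
  157.164.0.0/14 (157.164.0.0 - 157.167.255.255) does not contain 157.161.96.91
  156.160.0.0/11 (156.160.0.0 - 156.191.255.255) does not contain 157.161.96.91
  157.224.0.0/11 (157.224.0.0 - 157.255.255.255) does not contain 157.161.96.91
Longest matching prefix is /10 -> interface port5.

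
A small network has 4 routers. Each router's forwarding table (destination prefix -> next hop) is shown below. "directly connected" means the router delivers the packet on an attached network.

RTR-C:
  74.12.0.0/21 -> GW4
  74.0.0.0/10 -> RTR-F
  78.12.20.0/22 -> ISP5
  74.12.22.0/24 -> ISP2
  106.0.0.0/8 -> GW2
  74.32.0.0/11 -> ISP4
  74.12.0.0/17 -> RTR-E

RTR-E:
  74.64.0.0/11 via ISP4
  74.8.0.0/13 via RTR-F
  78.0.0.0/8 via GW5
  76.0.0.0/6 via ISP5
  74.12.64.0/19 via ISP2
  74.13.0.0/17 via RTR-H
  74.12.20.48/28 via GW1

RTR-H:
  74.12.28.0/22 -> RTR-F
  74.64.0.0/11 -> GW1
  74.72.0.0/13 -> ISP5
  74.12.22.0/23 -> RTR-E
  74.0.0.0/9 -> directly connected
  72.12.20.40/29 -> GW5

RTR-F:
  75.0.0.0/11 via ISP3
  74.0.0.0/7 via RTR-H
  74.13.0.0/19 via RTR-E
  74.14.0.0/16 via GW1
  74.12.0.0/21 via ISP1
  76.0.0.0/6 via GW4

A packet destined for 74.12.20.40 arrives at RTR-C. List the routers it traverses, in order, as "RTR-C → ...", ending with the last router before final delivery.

RTR-C → RTR-E → RTR-F → RTR-H

At RTR-C: longest match for 74.12.20.40 is 74.12.0.0/17 -> RTR-E
At RTR-E: longest match for 74.12.20.40 is 74.8.0.0/13 -> RTR-F
At RTR-F: longest match for 74.12.20.40 is 74.0.0.0/7 -> RTR-H
At RTR-H: longest match for 74.12.20.40 is 74.0.0.0/9 -> directly connected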